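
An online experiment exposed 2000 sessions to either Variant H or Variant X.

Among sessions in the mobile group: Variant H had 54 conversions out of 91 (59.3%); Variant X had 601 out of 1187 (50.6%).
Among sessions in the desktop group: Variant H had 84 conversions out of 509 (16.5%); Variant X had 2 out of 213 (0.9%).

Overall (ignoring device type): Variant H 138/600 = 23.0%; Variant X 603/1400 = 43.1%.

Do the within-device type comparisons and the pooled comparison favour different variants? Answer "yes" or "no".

Within each device type level (mobile 59.3% vs 50.6%; desktop 16.5% vs 0.9%), Variant H has the higher rate every time. Pooled: 23.0% vs 43.1% — Variant X has the higher rate overall. The two comparisons disagree.

yes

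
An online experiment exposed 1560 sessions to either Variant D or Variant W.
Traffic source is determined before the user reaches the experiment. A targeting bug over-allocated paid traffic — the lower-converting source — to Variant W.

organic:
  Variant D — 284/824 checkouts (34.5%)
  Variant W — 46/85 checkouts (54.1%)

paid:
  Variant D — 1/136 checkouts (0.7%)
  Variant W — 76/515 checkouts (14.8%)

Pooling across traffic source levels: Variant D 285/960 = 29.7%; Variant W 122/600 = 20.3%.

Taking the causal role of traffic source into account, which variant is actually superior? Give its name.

Variant W

The stratified and pooled comparisons disagree (Variant W wins within each traffic source; Variant D wins overall), so the answer turns on the causal role of traffic source.
Traffic source is set before the variant has any effect — it is not caused by the variant — and it independently drives the outcome. That makes it a confounder, so the causal comparison is within traffic source levels.
Within each level — organic: 34.5% vs 54.1%; paid: 0.7% vs 14.8% — Variant W is higher every time.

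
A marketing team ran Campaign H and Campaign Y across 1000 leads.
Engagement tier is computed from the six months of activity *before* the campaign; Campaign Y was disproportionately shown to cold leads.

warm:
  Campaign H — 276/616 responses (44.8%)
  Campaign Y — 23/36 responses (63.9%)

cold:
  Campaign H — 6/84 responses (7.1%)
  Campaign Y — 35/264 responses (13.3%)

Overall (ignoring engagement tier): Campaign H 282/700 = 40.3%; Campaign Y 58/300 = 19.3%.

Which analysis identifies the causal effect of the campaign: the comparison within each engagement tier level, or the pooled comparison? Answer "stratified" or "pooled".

stratified

The imbalance in engagement tier arose from how leads were allocated, not from anything the campaign did; and engagement tier independently affects the outcome. The pooled gap is confounded — condition on engagement tier.
Within each level — warm: 44.8% vs 63.9%; cold: 7.1% vs 13.3% — Campaign Y is higher every time.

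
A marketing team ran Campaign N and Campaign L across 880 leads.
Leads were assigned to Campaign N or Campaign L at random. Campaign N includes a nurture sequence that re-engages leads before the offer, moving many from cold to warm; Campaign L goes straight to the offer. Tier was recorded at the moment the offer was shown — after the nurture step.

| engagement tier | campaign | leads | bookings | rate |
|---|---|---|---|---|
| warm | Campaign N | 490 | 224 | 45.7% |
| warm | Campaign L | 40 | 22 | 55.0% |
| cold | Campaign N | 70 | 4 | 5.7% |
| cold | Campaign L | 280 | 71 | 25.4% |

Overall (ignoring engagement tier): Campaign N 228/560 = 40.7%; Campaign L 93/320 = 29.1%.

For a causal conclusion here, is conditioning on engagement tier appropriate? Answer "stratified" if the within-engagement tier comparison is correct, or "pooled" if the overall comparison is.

pooled

The stratified and pooled comparisons disagree (Campaign L wins within each engagement tier; Campaign N wins overall), so the answer turns on the causal role of engagement tier.
Stratifying would compare campaigns among leads the campaigns themselves sorted into engagement tier groups — a form of selection on an intermediate. The unconditioned pooled rates give the total causal effect.
Pooled: Campaign N 40.7% vs Campaign L 29.1%; Campaign N is higher overall.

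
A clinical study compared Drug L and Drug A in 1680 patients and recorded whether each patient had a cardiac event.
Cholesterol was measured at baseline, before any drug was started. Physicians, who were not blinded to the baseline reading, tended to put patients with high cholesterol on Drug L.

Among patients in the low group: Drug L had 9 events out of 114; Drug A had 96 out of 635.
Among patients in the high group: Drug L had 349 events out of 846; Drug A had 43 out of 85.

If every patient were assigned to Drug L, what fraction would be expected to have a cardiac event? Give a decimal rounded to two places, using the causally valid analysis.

Drug L is lower inside every cholesterol stratum but Drug A is lower in aggregate. Whether to stratify depends on how cholesterol relates to the drug.
The imbalance in cholesterol arose from how patients were allocated, not from anything the drug did; and cholesterol independently affects the outcome. The pooled gap is confounded — condition on cholesterol.
Standardising Drug L to the population cholesterol mix: 0.446·9/114 + 0.554·349/846 = 0.264.

0.26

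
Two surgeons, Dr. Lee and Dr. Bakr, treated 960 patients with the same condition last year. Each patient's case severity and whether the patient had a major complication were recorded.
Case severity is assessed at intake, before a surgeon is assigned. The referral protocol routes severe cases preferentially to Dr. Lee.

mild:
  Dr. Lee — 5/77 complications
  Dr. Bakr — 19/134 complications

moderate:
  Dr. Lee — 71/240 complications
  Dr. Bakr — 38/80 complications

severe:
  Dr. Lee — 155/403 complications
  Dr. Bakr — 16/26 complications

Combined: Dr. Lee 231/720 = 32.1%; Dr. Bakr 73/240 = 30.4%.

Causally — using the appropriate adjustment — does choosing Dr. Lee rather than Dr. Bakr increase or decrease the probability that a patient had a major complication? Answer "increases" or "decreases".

decreases

Nothing the surgeon does changes case severity; the imbalance is an allocation artefact. With case severity also predicting the outcome, the pooled figure is confounded, and the within-stratum comparison is the causal one.
Within each level — mild: 6.5% vs 14.2%; moderate: 29.6% vs 47.5%; severe: 38.5% vs 61.5% — Dr. Lee is lower every time.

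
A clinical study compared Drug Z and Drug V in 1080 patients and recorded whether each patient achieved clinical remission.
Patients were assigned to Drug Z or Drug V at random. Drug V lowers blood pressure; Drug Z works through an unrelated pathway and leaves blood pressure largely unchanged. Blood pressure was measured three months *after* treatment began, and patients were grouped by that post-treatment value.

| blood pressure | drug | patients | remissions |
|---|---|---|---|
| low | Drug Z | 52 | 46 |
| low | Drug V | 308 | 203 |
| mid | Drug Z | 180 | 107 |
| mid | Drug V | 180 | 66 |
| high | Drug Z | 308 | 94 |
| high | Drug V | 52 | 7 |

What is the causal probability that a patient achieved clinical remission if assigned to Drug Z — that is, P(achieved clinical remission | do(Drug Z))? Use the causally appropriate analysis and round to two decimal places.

The blood pressure-specific comparison favours Drug Z throughout, but the pooled figures favour Drug V. The question is whether to condition on blood pressure.
Blood pressure is downstream of the drug. One should not condition on a consequence of treatment, so the overall rates are the right comparison.
So P(outcome | do(Drug Z)) is just the pooled rate for Drug Z: 247/540 = 0.457.

0.46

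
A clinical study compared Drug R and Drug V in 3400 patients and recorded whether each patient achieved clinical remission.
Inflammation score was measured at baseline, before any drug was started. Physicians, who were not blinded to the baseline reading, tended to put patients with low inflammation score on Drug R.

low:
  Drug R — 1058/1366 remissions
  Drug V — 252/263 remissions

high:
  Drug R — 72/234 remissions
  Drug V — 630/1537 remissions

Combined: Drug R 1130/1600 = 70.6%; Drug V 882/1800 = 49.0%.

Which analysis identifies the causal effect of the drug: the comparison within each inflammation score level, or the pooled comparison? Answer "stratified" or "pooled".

stratified

The stratified and pooled comparisons disagree (Drug V wins within each inflammation score; Drug R wins overall), so the answer turns on the causal role of inflammation score.
Inflammation score differs across drugs for reasons unrelated to any effect of the drug itself, and it separately predicts the outcome — a classic confounder. We must compare within inflammation score levels.
Within each level — low: 77.5% vs 95.8%; high: 30.8% vs 41.0% — Drug V is higher every time.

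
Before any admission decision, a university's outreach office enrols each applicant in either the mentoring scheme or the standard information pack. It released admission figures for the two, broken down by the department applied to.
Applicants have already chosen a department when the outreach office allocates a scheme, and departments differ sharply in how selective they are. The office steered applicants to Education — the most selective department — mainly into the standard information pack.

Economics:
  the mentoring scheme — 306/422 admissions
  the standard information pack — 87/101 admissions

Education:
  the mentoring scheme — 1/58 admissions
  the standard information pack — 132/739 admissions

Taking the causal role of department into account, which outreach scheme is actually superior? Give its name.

the standard information pack

Department is set before the outreach scheme has any effect — it is not caused by the outreach scheme — and it independently drives the outcome. That makes it a confounder, so the causal comparison is within department levels.
Within each level — Economics: 72.5% vs 86.1%; Education: 1.7% vs 17.9% — the standard information pack is higher every time.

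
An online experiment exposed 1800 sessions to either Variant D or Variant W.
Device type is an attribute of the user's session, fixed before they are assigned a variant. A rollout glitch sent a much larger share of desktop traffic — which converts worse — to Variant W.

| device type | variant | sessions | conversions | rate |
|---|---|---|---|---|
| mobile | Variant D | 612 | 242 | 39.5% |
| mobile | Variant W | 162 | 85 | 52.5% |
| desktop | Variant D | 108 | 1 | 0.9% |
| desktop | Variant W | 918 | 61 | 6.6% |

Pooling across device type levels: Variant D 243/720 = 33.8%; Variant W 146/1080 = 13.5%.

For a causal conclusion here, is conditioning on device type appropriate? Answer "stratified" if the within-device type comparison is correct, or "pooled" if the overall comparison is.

stratified

Since device type is a pre-existing factor (not a product of the variant) and it affects the outcome on its own, it is a confounder. The stratified rates, not the pooled rate, identify the causal effect.
Within each level — mobile: 39.5% vs 52.5%; desktop: 0.9% vs 6.6% — Variant W is higher every time.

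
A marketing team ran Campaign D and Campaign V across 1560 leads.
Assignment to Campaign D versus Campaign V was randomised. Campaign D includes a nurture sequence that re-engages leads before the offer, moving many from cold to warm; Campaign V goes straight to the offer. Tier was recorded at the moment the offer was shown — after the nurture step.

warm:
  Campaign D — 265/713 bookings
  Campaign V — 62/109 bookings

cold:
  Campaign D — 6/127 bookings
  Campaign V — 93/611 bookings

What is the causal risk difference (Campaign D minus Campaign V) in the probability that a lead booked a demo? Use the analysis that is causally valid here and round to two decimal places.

+0.11

The distribution of engagement tier is itself part of what the campaign does — it is an intermediate outcome. Holding it fixed would remove that part of the effect; the total effect is the pooled difference.
The causal difference is the pooled difference: 0.323 − 0.215 = +0.107.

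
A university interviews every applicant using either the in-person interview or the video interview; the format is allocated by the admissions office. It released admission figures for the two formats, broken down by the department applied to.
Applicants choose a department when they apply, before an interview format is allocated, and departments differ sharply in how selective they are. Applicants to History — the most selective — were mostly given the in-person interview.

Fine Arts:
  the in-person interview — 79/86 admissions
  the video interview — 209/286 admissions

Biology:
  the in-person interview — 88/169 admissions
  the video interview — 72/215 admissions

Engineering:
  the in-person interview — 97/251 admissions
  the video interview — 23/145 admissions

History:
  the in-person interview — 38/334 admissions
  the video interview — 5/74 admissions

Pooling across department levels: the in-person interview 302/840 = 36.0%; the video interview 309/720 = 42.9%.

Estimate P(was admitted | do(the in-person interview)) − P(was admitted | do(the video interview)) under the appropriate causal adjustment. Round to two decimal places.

Nothing the interview format does changes department; the imbalance is an allocation artefact. With department also predicting the outcome, the pooled figure is confounded, and the within-stratum comparison is the causal one.
Adjusting over the population distribution of department: 0.238·(0.919−0.731) + 0.246·(0.521−0.335) + 0.254·(0.386−0.159) + 0.262·(0.114−0.068) = +0.160.

+0.16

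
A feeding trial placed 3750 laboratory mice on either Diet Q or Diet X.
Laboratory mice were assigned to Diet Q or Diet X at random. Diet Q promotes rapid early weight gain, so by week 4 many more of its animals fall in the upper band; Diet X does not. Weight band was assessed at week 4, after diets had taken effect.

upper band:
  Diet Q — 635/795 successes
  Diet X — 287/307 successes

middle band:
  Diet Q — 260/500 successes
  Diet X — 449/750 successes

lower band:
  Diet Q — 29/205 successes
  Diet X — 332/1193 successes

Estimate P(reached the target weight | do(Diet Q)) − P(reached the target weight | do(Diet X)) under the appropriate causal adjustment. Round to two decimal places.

+0.14

Because the diet influences week-4 weight band, week-4 weight band is a post-treatment mediator, not a confounder. Stratifying on it would bias the estimate; the causal effect is the crude pooled difference.
The causal difference is the pooled difference: 0.616 − 0.475 = +0.141.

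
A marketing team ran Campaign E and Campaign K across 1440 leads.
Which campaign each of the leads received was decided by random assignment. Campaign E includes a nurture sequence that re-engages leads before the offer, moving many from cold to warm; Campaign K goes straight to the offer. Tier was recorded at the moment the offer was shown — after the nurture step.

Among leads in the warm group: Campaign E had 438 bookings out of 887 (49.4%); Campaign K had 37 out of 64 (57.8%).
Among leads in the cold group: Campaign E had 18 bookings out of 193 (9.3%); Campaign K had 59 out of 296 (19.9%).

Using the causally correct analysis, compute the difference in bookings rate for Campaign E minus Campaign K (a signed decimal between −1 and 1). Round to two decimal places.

Engagement tier lies on the pathway campaign → engagement tier → outcome, so adjusting for it blocks the indirect effect. For the total causal effect of campaign, use the unadjusted pooled rates.
The causal difference is the pooled difference: 0.422 − 0.267 = +0.156.

+0.16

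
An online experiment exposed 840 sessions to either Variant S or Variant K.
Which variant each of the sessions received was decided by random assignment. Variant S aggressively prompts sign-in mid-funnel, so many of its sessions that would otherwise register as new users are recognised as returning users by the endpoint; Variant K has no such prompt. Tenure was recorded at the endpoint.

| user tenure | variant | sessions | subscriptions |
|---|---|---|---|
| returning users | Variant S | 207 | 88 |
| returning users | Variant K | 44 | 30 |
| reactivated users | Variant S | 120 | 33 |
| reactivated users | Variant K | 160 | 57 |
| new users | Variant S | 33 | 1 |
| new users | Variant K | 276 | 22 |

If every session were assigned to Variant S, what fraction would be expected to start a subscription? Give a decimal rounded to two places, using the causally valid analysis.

0.34

User tenure here is a post-treatment variable shaped by the variant; conditioning on it would introduce bias rather than remove it. The overall comparison is the causal one.
So P(outcome | do(Variant S)) is just the pooled rate for Variant S: 122/360 = 0.339.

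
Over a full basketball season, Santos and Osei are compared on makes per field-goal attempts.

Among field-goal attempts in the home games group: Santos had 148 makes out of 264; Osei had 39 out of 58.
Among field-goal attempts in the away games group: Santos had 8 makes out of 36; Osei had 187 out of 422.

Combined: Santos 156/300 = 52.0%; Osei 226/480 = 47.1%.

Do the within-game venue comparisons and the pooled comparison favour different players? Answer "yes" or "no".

yes

Within each game venue level (home games 56.1% vs 67.2%; away games 22.2% vs 44.3%), Osei has the higher rate every time. Pooled: 52.0% vs 47.1% — Santos has the higher rate overall. The two comparisons disagree.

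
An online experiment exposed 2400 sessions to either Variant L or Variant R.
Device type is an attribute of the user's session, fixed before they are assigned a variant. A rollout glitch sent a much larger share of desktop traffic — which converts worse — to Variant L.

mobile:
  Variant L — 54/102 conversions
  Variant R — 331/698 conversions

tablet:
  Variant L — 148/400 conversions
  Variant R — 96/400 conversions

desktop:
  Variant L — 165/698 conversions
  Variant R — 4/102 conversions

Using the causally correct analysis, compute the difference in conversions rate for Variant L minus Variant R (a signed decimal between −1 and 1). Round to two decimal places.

Device type satisfies the back-door criterion: it is not a descendant of the variant, and it blocks the spurious path from variant to outcome. Adjusting for it (i.e., using the within-device type rates) gives the causal effect.
Adjusting over the population distribution of device type: 0.333·(0.529−0.474) + 0.333·(0.370−0.240) + 0.333·(0.236−0.039) = +0.127.

+0.13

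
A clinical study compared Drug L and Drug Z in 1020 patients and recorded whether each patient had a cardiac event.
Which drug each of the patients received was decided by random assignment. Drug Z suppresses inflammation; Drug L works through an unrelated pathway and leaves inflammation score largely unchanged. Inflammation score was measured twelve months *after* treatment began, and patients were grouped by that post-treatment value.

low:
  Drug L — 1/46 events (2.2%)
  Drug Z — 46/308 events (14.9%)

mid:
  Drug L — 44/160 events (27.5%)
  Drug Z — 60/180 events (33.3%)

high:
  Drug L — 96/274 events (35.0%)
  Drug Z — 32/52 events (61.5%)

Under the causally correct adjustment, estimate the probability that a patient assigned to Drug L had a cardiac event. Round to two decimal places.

0.29

Inflammation score is downstream of the drug. One should not condition on a consequence of treatment, so the overall rates are the right comparison.
So P(outcome | do(Drug L)) is just the pooled rate for Drug L: 141/480 = 0.294.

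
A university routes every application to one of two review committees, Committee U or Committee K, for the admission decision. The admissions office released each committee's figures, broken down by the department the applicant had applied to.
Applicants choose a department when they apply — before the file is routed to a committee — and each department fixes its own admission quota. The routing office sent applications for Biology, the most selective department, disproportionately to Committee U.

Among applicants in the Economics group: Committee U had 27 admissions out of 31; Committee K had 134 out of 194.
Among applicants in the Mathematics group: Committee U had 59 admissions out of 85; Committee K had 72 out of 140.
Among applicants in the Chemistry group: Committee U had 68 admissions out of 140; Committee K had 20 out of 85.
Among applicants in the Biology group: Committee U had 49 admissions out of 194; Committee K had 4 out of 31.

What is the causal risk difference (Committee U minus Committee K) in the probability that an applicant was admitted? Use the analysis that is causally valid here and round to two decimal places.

+0.18

Department differs across review committees for reasons unrelated to any effect of the review committee itself, and it separately predicts the outcome — a classic confounder. We must compare within department levels.
Adjusting over the population distribution of department: 0.250·(0.871−0.691) + 0.250·(0.694−0.514) + 0.250·(0.486−0.235) + 0.250·(0.253−0.129) = +0.184.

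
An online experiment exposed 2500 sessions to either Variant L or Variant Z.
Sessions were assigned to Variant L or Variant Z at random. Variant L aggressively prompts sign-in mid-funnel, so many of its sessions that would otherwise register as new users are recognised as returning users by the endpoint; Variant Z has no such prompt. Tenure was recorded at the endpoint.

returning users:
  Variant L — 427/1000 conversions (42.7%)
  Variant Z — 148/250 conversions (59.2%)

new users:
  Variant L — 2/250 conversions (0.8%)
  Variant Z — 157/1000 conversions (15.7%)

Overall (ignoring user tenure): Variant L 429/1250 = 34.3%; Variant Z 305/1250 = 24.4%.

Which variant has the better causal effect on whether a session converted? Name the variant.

Variant L

Variant Z is higher inside every user tenure stratum but Variant L is higher in aggregate. Whether to stratify depends on how user tenure relates to the variant.
Because the variant influences user tenure, user tenure is a post-treatment mediator, not a confounder. Stratifying on it would bias the estimate; the causal effect is the crude pooled difference.
Pooled: Variant L 34.3% vs Variant Z 24.4%; Variant L is higher overall.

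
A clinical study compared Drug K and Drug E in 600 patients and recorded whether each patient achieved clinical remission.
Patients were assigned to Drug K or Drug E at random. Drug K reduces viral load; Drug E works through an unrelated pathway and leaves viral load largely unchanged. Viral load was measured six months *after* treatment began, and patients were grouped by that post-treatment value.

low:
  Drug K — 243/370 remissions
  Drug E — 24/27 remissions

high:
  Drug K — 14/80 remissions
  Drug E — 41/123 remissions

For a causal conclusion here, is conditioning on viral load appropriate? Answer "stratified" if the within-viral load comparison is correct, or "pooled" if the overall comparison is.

pooled

The viral load-specific comparison favours Drug E throughout, but the pooled figures favour Drug K. The question is whether to condition on viral load.
The distribution of viral load is itself part of what the drug does — it is an intermediate outcome. Holding it fixed would remove that part of the effect; the total effect is the pooled difference.
Pooled: Drug K 57.1% vs Drug E 43.3%; Drug K is higher overall.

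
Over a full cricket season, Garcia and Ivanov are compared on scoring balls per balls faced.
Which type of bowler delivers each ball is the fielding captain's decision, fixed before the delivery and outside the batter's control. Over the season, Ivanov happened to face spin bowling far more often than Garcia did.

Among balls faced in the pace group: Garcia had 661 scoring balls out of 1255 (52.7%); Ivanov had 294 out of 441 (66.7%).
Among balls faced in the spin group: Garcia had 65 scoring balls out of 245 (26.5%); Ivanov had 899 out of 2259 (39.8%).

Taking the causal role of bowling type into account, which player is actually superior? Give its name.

Ivanov

The bowling type-specific comparison favours Ivanov throughout, but the pooled figures favour Garcia. The question is whether to condition on bowling type.
Bowling type satisfies the back-door criterion: it is not a descendant of the player, and it blocks the spurious path from player to outcome. Adjusting for it (i.e., using the within-bowling type rates) gives the causal effect.
Within each level — pace: 52.7% vs 66.7%; spin: 26.5% vs 39.8% — Ivanov is higher every time.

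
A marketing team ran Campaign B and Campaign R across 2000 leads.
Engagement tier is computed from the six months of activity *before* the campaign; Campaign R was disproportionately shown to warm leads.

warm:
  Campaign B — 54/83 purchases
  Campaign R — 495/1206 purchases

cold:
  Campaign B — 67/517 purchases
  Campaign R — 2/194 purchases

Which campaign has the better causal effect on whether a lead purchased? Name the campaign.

Campaign B

The stratified and pooled comparisons disagree (Campaign B wins within each engagement tier; Campaign R wins overall), so the answer turns on the causal role of engagement tier.
Since engagement tier is a pre-existing factor (not a product of the campaign) and it affects the outcome on its own, it is a confounder. The stratified rates, not the pooled rate, identify the causal effect.
Within each level — warm: 65.1% vs 41.0%; cold: 13.0% vs 1.0% — Campaign B is higher every time.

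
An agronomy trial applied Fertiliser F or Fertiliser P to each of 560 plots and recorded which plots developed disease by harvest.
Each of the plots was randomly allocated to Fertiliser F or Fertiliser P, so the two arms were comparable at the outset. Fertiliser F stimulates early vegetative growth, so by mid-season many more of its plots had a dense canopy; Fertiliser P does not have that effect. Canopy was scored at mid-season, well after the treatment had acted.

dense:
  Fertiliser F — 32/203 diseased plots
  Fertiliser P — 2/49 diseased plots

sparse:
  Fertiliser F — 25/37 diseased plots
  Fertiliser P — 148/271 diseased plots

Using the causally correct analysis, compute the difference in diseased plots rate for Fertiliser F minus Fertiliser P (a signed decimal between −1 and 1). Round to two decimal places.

-0.23

The stratified and pooled comparisons disagree (Fertiliser P wins within each mid-season canopy; Fertiliser F wins overall), so the answer turns on the causal role of mid-season canopy.
Mid-season canopy is recorded after the fertiliser and is itself shifted by it — it sits on the causal path from fertiliser to outcome. Conditioning on a mediator would strip out part of the effect we want; the pooled comparison gives the total causal effect.
The causal difference is the pooled difference: 0.237 − 0.469 = -0.231.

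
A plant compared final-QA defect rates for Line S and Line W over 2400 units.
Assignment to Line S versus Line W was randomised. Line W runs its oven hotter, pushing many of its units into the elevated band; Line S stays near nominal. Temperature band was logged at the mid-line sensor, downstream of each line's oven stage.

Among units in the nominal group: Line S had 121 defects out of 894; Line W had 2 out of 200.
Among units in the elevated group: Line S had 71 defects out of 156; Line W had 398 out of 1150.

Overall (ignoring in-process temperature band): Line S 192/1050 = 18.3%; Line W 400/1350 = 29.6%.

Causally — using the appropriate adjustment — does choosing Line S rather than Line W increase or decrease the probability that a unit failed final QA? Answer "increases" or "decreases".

decreases

In-process temperature band is recorded after the line and is itself shifted by it — it sits on the causal path from line to outcome. Conditioning on a mediator would strip out part of the effect we want; the pooled comparison gives the total causal effect.
Pooled: Line S 18.3% vs Line W 29.6%; Line S is lower overall.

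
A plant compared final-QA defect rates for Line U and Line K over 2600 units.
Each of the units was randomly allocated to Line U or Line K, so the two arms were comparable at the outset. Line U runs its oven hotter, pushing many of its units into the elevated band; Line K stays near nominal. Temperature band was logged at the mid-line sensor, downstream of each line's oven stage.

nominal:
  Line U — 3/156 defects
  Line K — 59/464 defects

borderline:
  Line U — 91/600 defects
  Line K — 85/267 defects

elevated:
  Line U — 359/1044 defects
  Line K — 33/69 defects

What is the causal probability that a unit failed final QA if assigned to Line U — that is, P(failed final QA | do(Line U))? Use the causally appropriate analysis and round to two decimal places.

0.25

In-process temperature band is recorded after the line and is itself shifted by it — it sits on the causal path from line to outcome. Conditioning on a mediator would strip out part of the effect we want; the pooled comparison gives the total causal effect.
So P(outcome | do(Line U)) is just the pooled rate for Line U: 453/1800 = 0.252.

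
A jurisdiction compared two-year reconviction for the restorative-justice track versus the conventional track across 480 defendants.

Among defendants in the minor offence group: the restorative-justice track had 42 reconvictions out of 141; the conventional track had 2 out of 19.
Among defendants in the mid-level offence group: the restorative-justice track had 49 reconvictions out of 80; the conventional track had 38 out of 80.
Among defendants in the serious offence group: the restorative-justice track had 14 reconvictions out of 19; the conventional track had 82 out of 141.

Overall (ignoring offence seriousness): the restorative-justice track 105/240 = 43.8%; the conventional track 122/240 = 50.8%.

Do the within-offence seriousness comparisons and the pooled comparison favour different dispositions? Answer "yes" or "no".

Within each offence seriousness level (minor offence 29.8% vs 10.5%; mid-level offence 61.3% vs 47.5%; serious offence 73.7% vs 58.2%), the conventional track has the lower rate every time. Pooled: 43.8% vs 50.8% — the restorative-justice track has the lower rate overall. The two comparisons disagree.

yes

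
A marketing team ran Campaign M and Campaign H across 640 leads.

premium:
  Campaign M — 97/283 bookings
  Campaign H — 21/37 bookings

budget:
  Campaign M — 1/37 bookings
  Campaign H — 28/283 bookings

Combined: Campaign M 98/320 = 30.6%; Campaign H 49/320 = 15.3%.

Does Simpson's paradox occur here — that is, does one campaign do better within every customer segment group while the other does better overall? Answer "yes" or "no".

yes

Within each customer segment level (premium 34.3% vs 56.8%; budget 2.7% vs 9.9%), Campaign H has the higher rate every time. Pooled: 30.6% vs 15.3% — Campaign M has the higher rate overall. The two comparisons disagree.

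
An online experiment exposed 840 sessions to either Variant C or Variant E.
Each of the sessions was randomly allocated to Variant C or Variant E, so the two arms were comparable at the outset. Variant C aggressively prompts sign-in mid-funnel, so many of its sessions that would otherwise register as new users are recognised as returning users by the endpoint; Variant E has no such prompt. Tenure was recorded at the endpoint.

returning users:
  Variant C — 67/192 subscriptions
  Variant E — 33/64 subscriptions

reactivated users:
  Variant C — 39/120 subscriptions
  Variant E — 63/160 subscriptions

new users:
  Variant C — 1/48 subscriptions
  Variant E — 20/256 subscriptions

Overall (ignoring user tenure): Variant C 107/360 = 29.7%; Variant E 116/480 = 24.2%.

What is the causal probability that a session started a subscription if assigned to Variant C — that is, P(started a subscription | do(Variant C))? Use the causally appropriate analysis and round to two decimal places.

0.30

The stratified and pooled comparisons disagree (Variant E wins within each user tenure; Variant C wins overall), so the answer turns on the causal role of user tenure.
User tenure is downstream of the variant. One should not condition on a consequence of treatment, so the overall rates are the right comparison.
So P(outcome | do(Variant C)) is just the pooled rate for Variant C: 107/360 = 0.297.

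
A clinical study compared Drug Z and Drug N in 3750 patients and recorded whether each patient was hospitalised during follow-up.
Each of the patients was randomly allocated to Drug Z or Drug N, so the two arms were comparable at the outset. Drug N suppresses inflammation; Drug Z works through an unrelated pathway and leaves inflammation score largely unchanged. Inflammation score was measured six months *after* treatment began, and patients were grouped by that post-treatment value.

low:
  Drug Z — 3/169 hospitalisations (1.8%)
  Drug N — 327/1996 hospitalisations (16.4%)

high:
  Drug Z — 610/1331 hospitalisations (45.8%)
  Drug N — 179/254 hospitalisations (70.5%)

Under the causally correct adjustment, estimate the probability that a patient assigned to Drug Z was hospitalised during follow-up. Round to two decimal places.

0.41

The inflammation score-specific comparison favours Drug Z throughout, but the pooled figures favour Drug N. The question is whether to condition on inflammation score.
Because the drug influences inflammation score, inflammation score is a post-treatment mediator, not a confounder. Stratifying on it would bias the estimate; the causal effect is the crude pooled difference.
So P(outcome | do(Drug Z)) is just the pooled rate for Drug Z: 613/1500 = 0.409.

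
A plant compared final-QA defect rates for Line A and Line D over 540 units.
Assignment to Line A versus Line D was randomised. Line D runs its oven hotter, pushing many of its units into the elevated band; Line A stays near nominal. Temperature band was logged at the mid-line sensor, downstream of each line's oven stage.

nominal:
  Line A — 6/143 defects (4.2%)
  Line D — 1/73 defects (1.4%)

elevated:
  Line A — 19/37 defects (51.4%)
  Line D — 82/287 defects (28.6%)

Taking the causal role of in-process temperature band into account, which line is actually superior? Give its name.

The in-process temperature band-specific comparison favours Line D throughout, but the pooled figures favour Line A. The question is whether to condition on in-process temperature band.
The distribution of in-process temperature band is itself part of what the line does — it is an intermediate outcome. Holding it fixed would remove that part of the effect; the total effect is the pooled difference.
Pooled: Line A 13.9% vs Line D 23.1%; Line A is lower overall.

Line A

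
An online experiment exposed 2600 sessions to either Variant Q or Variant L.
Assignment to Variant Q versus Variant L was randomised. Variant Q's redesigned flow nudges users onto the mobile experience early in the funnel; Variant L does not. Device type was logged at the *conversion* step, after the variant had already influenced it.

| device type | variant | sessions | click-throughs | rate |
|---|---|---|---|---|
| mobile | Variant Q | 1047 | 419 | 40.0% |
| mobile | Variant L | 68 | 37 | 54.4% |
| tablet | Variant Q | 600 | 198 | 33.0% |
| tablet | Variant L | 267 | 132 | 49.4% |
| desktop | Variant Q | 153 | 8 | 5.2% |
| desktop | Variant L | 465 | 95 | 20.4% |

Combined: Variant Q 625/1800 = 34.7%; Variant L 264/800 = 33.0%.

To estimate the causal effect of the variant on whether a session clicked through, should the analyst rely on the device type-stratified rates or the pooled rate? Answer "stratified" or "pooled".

Device type lies on the pathway variant → device type → outcome, so adjusting for it blocks the indirect effect. For the total causal effect of variant, use the unadjusted pooled rates.
Pooled: Variant Q 34.7% vs Variant L 33.0%; Variant Q is higher overall.

pooled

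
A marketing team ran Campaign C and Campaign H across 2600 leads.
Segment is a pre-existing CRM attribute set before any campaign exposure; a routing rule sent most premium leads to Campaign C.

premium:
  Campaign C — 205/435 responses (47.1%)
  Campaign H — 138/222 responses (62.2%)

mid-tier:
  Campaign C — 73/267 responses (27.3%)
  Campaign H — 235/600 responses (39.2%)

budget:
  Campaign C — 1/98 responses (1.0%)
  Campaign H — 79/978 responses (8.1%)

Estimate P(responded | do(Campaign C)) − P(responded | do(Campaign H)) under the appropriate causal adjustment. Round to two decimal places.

-0.11

Customer segment differs across campaigns for reasons unrelated to any effect of the campaign itself, and it separately predicts the outcome — a classic confounder. We must compare within customer segment levels.
Adjusting over the population distribution of customer segment: 0.253·(0.471−0.622) + 0.333·(0.273−0.392) + 0.414·(0.010−0.081) = -0.107.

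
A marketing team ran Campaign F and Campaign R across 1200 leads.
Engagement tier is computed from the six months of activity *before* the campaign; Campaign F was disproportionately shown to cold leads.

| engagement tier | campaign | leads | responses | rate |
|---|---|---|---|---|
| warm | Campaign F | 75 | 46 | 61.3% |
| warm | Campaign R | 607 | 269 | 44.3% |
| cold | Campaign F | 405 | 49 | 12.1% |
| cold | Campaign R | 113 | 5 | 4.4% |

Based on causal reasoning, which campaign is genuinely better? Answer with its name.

The imbalance in engagement tier arose from how leads were allocated, not from anything the campaign did; and engagement tier independently affects the outcome. The pooled gap is confounded — condition on engagement tier.
Within each level — warm: 61.3% vs 44.3%; cold: 12.1% vs 4.4% — Campaign F is higher every time.

Campaign F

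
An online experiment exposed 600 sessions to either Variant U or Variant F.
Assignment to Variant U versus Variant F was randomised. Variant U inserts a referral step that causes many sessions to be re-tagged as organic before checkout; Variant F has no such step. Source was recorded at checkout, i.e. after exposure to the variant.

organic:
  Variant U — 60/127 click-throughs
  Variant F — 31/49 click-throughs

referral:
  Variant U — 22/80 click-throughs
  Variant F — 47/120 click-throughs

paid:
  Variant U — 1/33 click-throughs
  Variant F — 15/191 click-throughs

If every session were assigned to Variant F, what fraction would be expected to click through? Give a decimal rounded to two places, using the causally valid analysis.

0.26

The distribution of traffic source is itself part of what the variant does — it is an intermediate outcome. Holding it fixed would remove that part of the effect; the total effect is the pooled difference.
So P(outcome | do(Variant F)) is just the pooled rate for Variant F: 93/360 = 0.258.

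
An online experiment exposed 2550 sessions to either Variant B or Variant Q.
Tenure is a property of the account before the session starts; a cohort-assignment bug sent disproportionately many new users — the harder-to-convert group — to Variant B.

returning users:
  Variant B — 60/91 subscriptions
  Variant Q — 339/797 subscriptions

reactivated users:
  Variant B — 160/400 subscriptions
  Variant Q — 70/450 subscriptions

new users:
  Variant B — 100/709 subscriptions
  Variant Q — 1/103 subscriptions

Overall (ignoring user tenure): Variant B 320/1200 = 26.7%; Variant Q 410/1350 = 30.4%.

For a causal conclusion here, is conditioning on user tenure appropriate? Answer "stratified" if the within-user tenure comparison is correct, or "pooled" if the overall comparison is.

stratified

User tenure is set before the variant has any effect — it is not caused by the variant — and it independently drives the outcome. That makes it a confounder, so the causal comparison is within user tenure levels.
Within each level — returning users: 65.9% vs 42.5%; reactivated users: 40.0% vs 15.6%; new users: 14.1% vs 1.0% — Variant B is higher every time.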